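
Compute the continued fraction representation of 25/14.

Run the Euclidean algorithm on 25 and 14; the successive quotients are the partial quotients a_0, a_1, ... (each step inverts the fractional part left over by the previous one):
  25 = 1*14 + 11, so a_0 = 1.
  14 = 1*11 + 3, so a_1 = 1.
  11 = 3*3 + 2, so a_2 = 3.
  3 = 1*2 + 1, so a_3 = 1.
  2 = 2*1 + 0, so a_4 = 2.
The remainder reaches 0 after 5 divisions, so the expansion has 5 partial quotients, read off in order.

[1; 1, 3, 1, 2]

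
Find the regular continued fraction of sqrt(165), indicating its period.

[12; (1, 5, 2, 5, 1, 24)]

Write x_i = (sqrt(165) + m_i)/d_i with (m_0, d_0) = (0, 1). a_0 = floor(sqrt(165)) = 12, since 12^2 = 144 <= 165 < 169 = 13^2.
Iterate m_{i+1} = d_i*a_i - m_i, d_{i+1} = (165 - m_{i+1}^2)/d_i, a_{i+1} = floor((a_0 + m_{i+1})/d_{i+1}):
  m_1 = 1*12 - 0 = 12, d_1 = (165 - 12^2)/1 = 21/1 = 21, a_1 = floor((12 + 12)/21) = 1.
  m_2 = 21*1 - 12 = 9, d_2 = (165 - 9^2)/21 = 84/21 = 4, a_2 = floor((12 + 9)/4) = 5.
  m_3 = 4*5 - 9 = 11, d_3 = (165 - 11^2)/4 = 44/4 = 11, a_3 = floor((12 + 11)/11) = 2.
  m_4 = 11*2 - 11 = 11, d_4 = (165 - 11^2)/11 = 44/11 = 4, a_4 = floor((12 + 11)/4) = 5.
  m_5 = 4*5 - 11 = 9, d_5 = (165 - 9^2)/4 = 84/4 = 21, a_5 = floor((12 + 9)/21) = 1.
  m_6 = 21*1 - 9 = 12, d_6 = (165 - 12^2)/21 = 21/21 = 1, a_6 = floor((12 + 12)/1) = 24.
  m_7 = 1*24 - 12 = 12, d_7 = (165 - 12^2)/1 = 21/1 = 21: (m_7, d_7) = (m_1, d_1) = (12, 21), so from here the quotients repeat a_1, ..., a_6; the period length is 6.
Hence the expansion of sqrt(165) is a_0 = 12 followed by the repeating block 1, 5, 2, 5, 1, 24 (period 6).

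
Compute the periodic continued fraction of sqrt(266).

[16; (3, 4, 3, 32)]

Write x_i = (sqrt(266) + m_i)/d_i with (m_0, d_0) = (0, 1). a_0 = floor(sqrt(266)) = 16, since 16^2 = 256 <= 266 < 289 = 17^2.
Iterate m_{i+1} = d_i*a_i - m_i, d_{i+1} = (266 - m_{i+1}^2)/d_i, a_{i+1} = floor((a_0 + m_{i+1})/d_{i+1}):
  m_1 = 1*16 - 0 = 16, d_1 = (266 - 16^2)/1 = 10/1 = 10, a_1 = floor((16 + 16)/10) = 3.
  m_2 = 10*3 - 16 = 14, d_2 = (266 - 14^2)/10 = 70/10 = 7, a_2 = floor((16 + 14)/7) = 4.
  m_3 = 7*4 - 14 = 14, d_3 = (266 - 14^2)/7 = 70/7 = 10, a_3 = floor((16 + 14)/10) = 3.
  m_4 = 10*3 - 14 = 16, d_4 = (266 - 16^2)/10 = 10/10 = 1, a_4 = floor((16 + 16)/1) = 32.
  m_5 = 1*32 - 16 = 16, d_5 = (266 - 16^2)/1 = 10/1 = 10: (m_5, d_5) = (m_1, d_1) = (16, 10), so from here the quotients repeat a_1, ..., a_4; the period length is 4.
Hence the expansion of sqrt(266) is a_0 = 16 followed by the repeating block 3, 4, 3, 32 (period 4).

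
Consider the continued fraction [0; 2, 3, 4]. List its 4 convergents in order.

0/1, 1/2, 3/7, 13/30

Using the convergent recurrence p_i = a_i*p_{i-1} + p_{i-2}, q_i = a_i*q_{i-1} + q_{i-2} with p_{-2}=0, p_{-1}=1, q_{-2}=1, q_{-1}=0:
  i=0: a_0=0, p_0 = 0*1 + 0 = 0, q_0 = 0*0 + 1 = 1.
  i=1: a_1=2, p_1 = 2*0 + 1 = 1, q_1 = 2*1 + 0 = 2.
  i=2: a_2=3, p_2 = 3*1 + 0 = 3, q_2 = 3*2 + 1 = 7.
  i=3: a_3=4, p_3 = 4*3 + 1 = 13, q_3 = 4*7 + 2 = 30.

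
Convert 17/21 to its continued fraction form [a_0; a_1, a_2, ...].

Run the Euclidean algorithm on 17 and 21; the successive quotients are the partial quotients a_0, a_1, ... (each step inverts the fractional part left over by the previous one):
  17 = 0*21 + 17, so a_0 = 0.
  21 = 1*17 + 4, so a_1 = 1.
  17 = 4*4 + 1, so a_2 = 4.
  4 = 4*1 + 0, so a_3 = 4.
The remainder reaches 0 after 4 divisions, so the expansion has 4 partial quotients, read off in order.

[0; 1, 4, 4]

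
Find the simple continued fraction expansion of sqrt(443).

[21; (21, 42)]

Write x_i = (sqrt(443) + m_i)/d_i with (m_0, d_0) = (0, 1). a_0 = floor(sqrt(443)) = 21, since 21^2 = 441 <= 443 < 484 = 22^2.
Iterate m_{i+1} = d_i*a_i - m_i, d_{i+1} = (443 - m_{i+1}^2)/d_i, a_{i+1} = floor((a_0 + m_{i+1})/d_{i+1}):
  m_1 = 1*21 - 0 = 21, d_1 = (443 - 21^2)/1 = 2/1 = 2, a_1 = floor((21 + 21)/2) = 21.
  m_2 = 2*21 - 21 = 21, d_2 = (443 - 21^2)/2 = 2/2 = 1, a_2 = floor((21 + 21)/1) = 42.
  m_3 = 1*42 - 21 = 21, d_3 = (443 - 21^2)/1 = 2/1 = 2: (m_3, d_3) = (m_1, d_1) = (21, 2), so from here the quotients repeat a_1, a_2; the period length is 2.
Hence the expansion of sqrt(443) is a_0 = 21 followed by the repeating block 21, 42 (period 2).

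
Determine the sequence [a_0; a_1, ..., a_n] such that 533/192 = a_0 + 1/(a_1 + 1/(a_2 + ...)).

Run the Euclidean algorithm on 533 and 192; the successive quotients are the partial quotients a_0, a_1, ... (each step inverts the fractional part left over by the previous one):
  533 = 2*192 + 149, so a_0 = 2.
  192 = 1*149 + 43, so a_1 = 1.
  149 = 3*43 + 20, so a_2 = 3.
  43 = 2*20 + 3, so a_3 = 2.
  20 = 6*3 + 2, so a_4 = 6.
  3 = 1*2 + 1, so a_5 = 1.
  2 = 2*1 + 0, so a_6 = 2.
The remainder reaches 0 after 7 divisions, so the expansion has 7 partial quotients, read off in order.

[2; 1, 3, 2, 6, 1, 2]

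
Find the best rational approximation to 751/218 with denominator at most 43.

Expand x = 751/218 as a continued fraction with the Euclidean algorithm:
  751 = 3*218 + 97, so a_0 = 3.
  218 = 2*97 + 24, so a_1 = 2.
  97 = 4*24 + 1, so a_2 = 4.
  24 = 24*1 + 0, so a_3 = 24.
so x = [3; 2, 4, 24].
Convergents (p_i = a_i*p_{i-1} + p_{i-2}, q_i = a_i*q_{i-1} + q_{i-2} with p_{-2}=0, p_{-1}=1, q_{-2}=1, q_{-1}=0), until the denominator exceeds 43:
  i=0: a_0=3, p_0 = 3*1 + 0 = 3, q_0 = 3*0 + 1 = 1.
  i=1: a_1=2, p_1 = 2*3 + 1 = 7, q_1 = 2*1 + 0 = 2.
  i=2: a_2=4, p_2 = 4*7 + 3 = 31, q_2 = 4*2 + 1 = 9.
  i=3: a_3=24, p_3 = 24*31 + 7 = 751, q_3 = 24*9 + 2 = 218.
q_3 = 218 > 43, so the last convergent with denominator <= 43 is p_2/q_2 = 31/9.
The closest fraction with denominator <= 43 is either p_2/q_2 or the intermediate fraction (k*p_2 + p_1)/(k*q_2 + q_1) with the largest k >= 1 whose denominator stays <= 43; these approach x as k grows, and every other convergent or intermediate fraction in range is farther away.
Largest k: floor((43 - q_1)/q_2) = floor((43 - 2)/9) = 4.
That gives (4*31 + 7)/(4*9 + 2) = 131/38.
Compare the errors: |x - 31/9| = |751*9 - 31*218|/(218*9) = 1/1962, and |x - 131/38| = |751*38 - 131*218|/(218*38) = 20/8284.
Cross-multiplying, 1*8284 = 8284 < 39240 = 20*1962, so 1/1962 is smaller: the convergent 31/9 is closer to x than 131/38.

31/9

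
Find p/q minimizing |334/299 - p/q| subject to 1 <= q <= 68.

Expand x = 334/299 as a continued fraction with the Euclidean algorithm:
  334 = 1*299 + 35, so a_0 = 1.
  299 = 8*35 + 19, so a_1 = 8.
  35 = 1*19 + 16, so a_2 = 1.
  19 = 1*16 + 3, so a_3 = 1.
  16 = 5*3 + 1, so a_4 = 5.
  3 = 3*1 + 0, so a_5 = 3.
so x = [1; 8, 1, 1, 5, 3].
Convergents (p_i = a_i*p_{i-1} + p_{i-2}, q_i = a_i*q_{i-1} + q_{i-2} with p_{-2}=0, p_{-1}=1, q_{-2}=1, q_{-1}=0), until the denominator exceeds 68:
  i=0: a_0=1, p_0 = 1*1 + 0 = 1, q_0 = 1*0 + 1 = 1.
  i=1: a_1=8, p_1 = 8*1 + 1 = 9, q_1 = 8*1 + 0 = 8.
  i=2: a_2=1, p_2 = 1*9 + 1 = 10, q_2 = 1*8 + 1 = 9.
  i=3: a_3=1, p_3 = 1*10 + 9 = 19, q_3 = 1*9 + 8 = 17.
  i=4: a_4=5, p_4 = 5*19 + 10 = 105, q_4 = 5*17 + 9 = 94.
q_4 = 94 > 68, so the last convergent with denominator <= 68 is p_3/q_3 = 19/17.
The closest fraction with denominator <= 68 is either p_3/q_3 or the intermediate fraction (k*p_3 + p_2)/(k*q_3 + q_2) with the largest k >= 1 whose denominator stays <= 68; these approach x as k grows, and every other convergent or intermediate fraction in range is farther away.
Largest k: floor((68 - q_2)/q_3) = floor((68 - 9)/17) = 3.
That gives (3*19 + 10)/(3*17 + 9) = 67/60.
Compare the errors: |x - 19/17| = |334*17 - 19*299|/(299*17) = 3/5083, and |x - 67/60| = |334*60 - 67*299|/(299*60) = 7/17940.
Cross-multiplying, 7*5083 = 35581 < 53820 = 3*17940, so 7/17940 is smaller: the intermediate fraction 67/60 is closer to x than 19/17.

67/60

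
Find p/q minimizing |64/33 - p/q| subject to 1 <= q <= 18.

33/17

Expand x = 64/33 as a continued fraction with the Euclidean algorithm:
  64 = 1*33 + 31, so a_0 = 1.
  33 = 1*31 + 2, so a_1 = 1.
  31 = 15*2 + 1, so a_2 = 15.
  2 = 2*1 + 0, so a_3 = 2.
so x = [1; 1, 15, 2].
Convergents (p_i = a_i*p_{i-1} + p_{i-2}, q_i = a_i*q_{i-1} + q_{i-2} with p_{-2}=0, p_{-1}=1, q_{-2}=1, q_{-1}=0), until the denominator exceeds 18:
  i=0: a_0=1, p_0 = 1*1 + 0 = 1, q_0 = 1*0 + 1 = 1.
  i=1: a_1=1, p_1 = 1*1 + 1 = 2, q_1 = 1*1 + 0 = 1.
  i=2: a_2=15, p_2 = 15*2 + 1 = 31, q_2 = 15*1 + 1 = 16.
  i=3: a_3=2, p_3 = 2*31 + 2 = 64, q_3 = 2*16 + 1 = 33.
q_3 = 33 > 18, so the last convergent with denominator <= 18 is p_2/q_2 = 31/16.
The closest fraction with denominator <= 18 is either p_2/q_2 or the intermediate fraction (k*p_2 + p_1)/(k*q_2 + q_1) with the largest k >= 1 whose denominator stays <= 18; these approach x as k grows, and every other convergent or intermediate fraction in range is farther away.
Largest k: floor((18 - q_1)/q_2) = floor((18 - 1)/16) = 1.
That gives (1*31 + 2)/(1*16 + 1) = 33/17.
Compare the errors: |x - 31/16| = |64*16 - 31*33|/(33*16) = 1/528, and |x - 33/17| = |64*17 - 33*33|/(33*17) = 1/561.
Cross-multiplying, 1*528 = 528 < 561 = 1*561, so 1/561 is smaller: the intermediate fraction 33/17 is closer to x than 31/16.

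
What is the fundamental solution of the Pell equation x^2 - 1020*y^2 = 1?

(x, y) = (511, 16)

First expand sqrt(1020) as a continued fraction. With x_i = (sqrt(1020) + m_i)/d_i and (m_0, d_0) = (0, 1): a_0 = floor(sqrt(1020)) = 31, since 31^2 = 961 <= 1020 < 1024 = 32^2.
Iterate m_{i+1} = d_i*a_i - m_i, d_{i+1} = (1020 - m_{i+1}^2)/d_i, a_{i+1} = floor((a_0 + m_{i+1})/d_{i+1}):
  m_1 = 1*31 - 0 = 31, d_1 = (1020 - 31^2)/1 = 59/1 = 59, a_1 = floor((31 + 31)/59) = 1.
  m_2 = 59*1 - 31 = 28, d_2 = (1020 - 28^2)/59 = 236/59 = 4, a_2 = floor((31 + 28)/4) = 14.
  m_3 = 4*14 - 28 = 28, d_3 = (1020 - 28^2)/4 = 236/4 = 59, a_3 = floor((31 + 28)/59) = 1.
  m_4 = 59*1 - 28 = 31, d_4 = (1020 - 31^2)/59 = 59/59 = 1, a_4 = floor((31 + 31)/1) = 62.
  m_5 = 1*62 - 31 = 31, d_5 = (1020 - 31^2)/1 = 59/1 = 59: (m_5, d_5) = (m_1, d_1) = (31, 59), so from here the quotients repeat a_1, ..., a_4; the period length is 4.
So sqrt(1020) = [31; (1, 14, 1, 62)] with period length k = 4.
k is even, so the fundamental solution of x^2 - 1020y^2 = 1 is (p_{k-1}, q_{k-1}) = (p_3, q_3); compute convergents through index 3.
Convergents (p_i = a_i*p_{i-1} + p_{i-2}, q_i = a_i*q_{i-1} + q_{i-2} with p_{-2}=0, p_{-1}=1, q_{-2}=1, q_{-1}=0):
  i=0: a_0=31, p_0 = 31*1 + 0 = 31, q_0 = 31*0 + 1 = 1.
  i=1: a_1=1, p_1 = 1*31 + 1 = 32, q_1 = 1*1 + 0 = 1.
  i=2: a_2=14, p_2 = 14*32 + 31 = 479, q_2 = 14*1 + 1 = 15.
  i=3: a_3=1, p_3 = 1*479 + 32 = 511, q_3 = 1*15 + 1 = 16.
Check: 511^2 - 1020*16^2 = 261121 - 261120 = 1, so (x, y) = (511, 16) solves the equation, and by the theorem it is the least positive solution.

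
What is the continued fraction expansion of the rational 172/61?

Run the Euclidean algorithm on 172 and 61; the successive quotients are the partial quotients a_0, a_1, ... (each step inverts the fractional part left over by the previous one):
  172 = 2*61 + 50, so a_0 = 2.
  61 = 1*50 + 11, so a_1 = 1.
  50 = 4*11 + 6, so a_2 = 4.
  11 = 1*6 + 5, so a_3 = 1.
  6 = 1*5 + 1, so a_4 = 1.
  5 = 5*1 + 0, so a_5 = 5.
The remainder reaches 0 after 6 divisions, so the expansion has 6 partial quotients, read off in order.

[2; 1, 4, 1, 1, 5]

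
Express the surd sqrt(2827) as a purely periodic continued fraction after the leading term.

[53; (5, 1, 8, 1, 5, 106)]

Write x_i = (sqrt(2827) + m_i)/d_i with (m_0, d_0) = (0, 1). a_0 = floor(sqrt(2827)) = 53, since 53^2 = 2809 <= 2827 < 2916 = 54^2.
Iterate m_{i+1} = d_i*a_i - m_i, d_{i+1} = (2827 - m_{i+1}^2)/d_i, a_{i+1} = floor((a_0 + m_{i+1})/d_{i+1}):
  m_1 = 1*53 - 0 = 53, d_1 = (2827 - 53^2)/1 = 18/1 = 18, a_1 = floor((53 + 53)/18) = 5.
  m_2 = 18*5 - 53 = 37, d_2 = (2827 - 37^2)/18 = 1458/18 = 81, a_2 = floor((53 + 37)/81) = 1.
  m_3 = 81*1 - 37 = 44, d_3 = (2827 - 44^2)/81 = 891/81 = 11, a_3 = floor((53 + 44)/11) = 8.
  m_4 = 11*8 - 44 = 44, d_4 = (2827 - 44^2)/11 = 891/11 = 81, a_4 = floor((53 + 44)/81) = 1.
  m_5 = 81*1 - 44 = 37, d_5 = (2827 - 37^2)/81 = 1458/81 = 18, a_5 = floor((53 + 37)/18) = 5.
  m_6 = 18*5 - 37 = 53, d_6 = (2827 - 53^2)/18 = 18/18 = 1, a_6 = floor((53 + 53)/1) = 106.
  m_7 = 1*106 - 53 = 53, d_7 = (2827 - 53^2)/1 = 18/1 = 18: (m_7, d_7) = (m_1, d_1) = (53, 18), so from here the quotients repeat a_1, ..., a_6; the period length is 6.
Hence the expansion of sqrt(2827) is a_0 = 53 followed by the repeating block 5, 1, 8, 1, 5, 106 (period 6).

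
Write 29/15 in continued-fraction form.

Run the Euclidean algorithm on 29 and 15; the successive quotients are the partial quotients a_0, a_1, ... (each step inverts the fractional part left over by the previous one):
  29 = 1*15 + 14, so a_0 = 1.
  15 = 1*14 + 1, so a_1 = 1.
  14 = 14*1 + 0, so a_2 = 14.
The remainder reaches 0 after 3 divisions, so the expansion has 3 partial quotients, read off in order.

[1; 1, 14]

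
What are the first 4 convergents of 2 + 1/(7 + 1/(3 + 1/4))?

2/1, 15/7, 47/22, 203/95

Using the convergent recurrence p_i = a_i*p_{i-1} + p_{i-2}, q_i = a_i*q_{i-1} + q_{i-2} with p_{-2}=0, p_{-1}=1, q_{-2}=1, q_{-1}=0:
  i=0: a_0=2, p_0 = 2*1 + 0 = 2, q_0 = 2*0 + 1 = 1.
  i=1: a_1=7, p_1 = 7*2 + 1 = 15, q_1 = 7*1 + 0 = 7.
  i=2: a_2=3, p_2 = 3*15 + 2 = 47, q_2 = 3*7 + 1 = 22.
  i=3: a_3=4, p_3 = 4*47 + 15 = 203, q_3 = 4*22 + 7 = 95.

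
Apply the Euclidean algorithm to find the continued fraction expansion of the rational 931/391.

Run the Euclidean algorithm on 931 and 391; the successive quotients are the partial quotients a_0, a_1, ... (each step inverts the fractional part left over by the previous one):
  931 = 2*391 + 149, so a_0 = 2.
  391 = 2*149 + 93, so a_1 = 2.
  149 = 1*93 + 56, so a_2 = 1.
  93 = 1*56 + 37, so a_3 = 1.
  56 = 1*37 + 19, so a_4 = 1.
  37 = 1*19 + 18, so a_5 = 1.
  19 = 1*18 + 1, so a_6 = 1.
  18 = 18*1 + 0, so a_7 = 18.
The remainder reaches 0 after 8 divisions, so the expansion has 8 partial quotients, read off in order.

[2; 2, 1, 1, 1, 1, 1, 18]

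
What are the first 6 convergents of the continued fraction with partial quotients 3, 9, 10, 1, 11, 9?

3/1, 28/9, 283/91, 311/100, 3704/1191, 33647/10819

Using the convergent recurrence p_i = a_i*p_{i-1} + p_{i-2}, q_i = a_i*q_{i-1} + q_{i-2} with p_{-2}=0, p_{-1}=1, q_{-2}=1, q_{-1}=0:
  i=0: a_0=3, p_0 = 3*1 + 0 = 3, q_0 = 3*0 + 1 = 1.
  i=1: a_1=9, p_1 = 9*3 + 1 = 28, q_1 = 9*1 + 0 = 9.
  i=2: a_2=10, p_2 = 10*28 + 3 = 283, q_2 = 10*9 + 1 = 91.
  i=3: a_3=1, p_3 = 1*283 + 28 = 311, q_3 = 1*91 + 9 = 100.
  i=4: a_4=11, p_4 = 11*311 + 283 = 3704, q_4 = 11*100 + 91 = 1191.
  i=5: a_5=9, p_5 = 9*3704 + 311 = 33647, q_5 = 9*1191 + 100 = 10819.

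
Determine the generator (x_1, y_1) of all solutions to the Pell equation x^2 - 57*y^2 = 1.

(x, y) = (151, 20)

First expand sqrt(57) as a continued fraction. With x_i = (sqrt(57) + m_i)/d_i and (m_0, d_0) = (0, 1): a_0 = floor(sqrt(57)) = 7, since 7^2 = 49 <= 57 < 64 = 8^2.
Iterate m_{i+1} = d_i*a_i - m_i, d_{i+1} = (57 - m_{i+1}^2)/d_i, a_{i+1} = floor((a_0 + m_{i+1})/d_{i+1}):
  m_1 = 1*7 - 0 = 7, d_1 = (57 - 7^2)/1 = 8/1 = 8, a_1 = floor((7 + 7)/8) = 1.
  m_2 = 8*1 - 7 = 1, d_2 = (57 - 1^2)/8 = 56/8 = 7, a_2 = floor((7 + 1)/7) = 1.
  m_3 = 7*1 - 1 = 6, d_3 = (57 - 6^2)/7 = 21/7 = 3, a_3 = floor((7 + 6)/3) = 4.
  m_4 = 3*4 - 6 = 6, d_4 = (57 - 6^2)/3 = 21/3 = 7, a_4 = floor((7 + 6)/7) = 1.
  m_5 = 7*1 - 6 = 1, d_5 = (57 - 1^2)/7 = 56/7 = 8, a_5 = floor((7 + 1)/8) = 1.
  m_6 = 8*1 - 1 = 7, d_6 = (57 - 7^2)/8 = 8/8 = 1, a_6 = floor((7 + 7)/1) = 14.
  m_7 = 1*14 - 7 = 7, d_7 = (57 - 7^2)/1 = 8/1 = 8: (m_7, d_7) = (m_1, d_1) = (7, 8), so from here the quotients repeat a_1, ..., a_6; the period length is 6.
So sqrt(57) = [7; (1, 1, 4, 1, 1, 14)] with period length k = 6.
k is even, so the fundamental solution of x^2 - 57y^2 = 1 is (p_{k-1}, q_{k-1}) = (p_5, q_5); compute convergents through index 5.
Convergents (p_i = a_i*p_{i-1} + p_{i-2}, q_i = a_i*q_{i-1} + q_{i-2} with p_{-2}=0, p_{-1}=1, q_{-2}=1, q_{-1}=0):
  i=0: a_0=7, p_0 = 7*1 + 0 = 7, q_0 = 7*0 + 1 = 1.
  i=1: a_1=1, p_1 = 1*7 + 1 = 8, q_1 = 1*1 + 0 = 1.
  i=2: a_2=1, p_2 = 1*8 + 7 = 15, q_2 = 1*1 + 1 = 2.
  i=3: a_3=4, p_3 = 4*15 + 8 = 68, q_3 = 4*2 + 1 = 9.
  i=4: a_4=1, p_4 = 1*68 + 15 = 83, q_4 = 1*9 + 2 = 11.
  i=5: a_5=1, p_5 = 1*83 + 68 = 151, q_5 = 1*11 + 9 = 20.
Check: 151^2 - 57*20^2 = 22801 - 22800 = 1, so (x, y) = (151, 20) solves the equation, and by the theorem it is the least positive solution.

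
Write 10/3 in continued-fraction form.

[3; 3]

Run the Euclidean algorithm on 10 and 3; the successive quotients are the partial quotients a_0, a_1, ... (each step inverts the fractional part left over by the previous one):
  10 = 3*3 + 1, so a_0 = 3.
  3 = 3*1 + 0, so a_1 = 3.
The remainder reaches 0 after 2 divisions, so the expansion has 2 partial quotients, read off in order.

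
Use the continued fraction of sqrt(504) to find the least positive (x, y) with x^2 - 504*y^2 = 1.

(x, y) = (449, 20)

First expand sqrt(504) as a continued fraction. With x_i = (sqrt(504) + m_i)/d_i and (m_0, d_0) = (0, 1): a_0 = floor(sqrt(504)) = 22, since 22^2 = 484 <= 504 < 529 = 23^2.
Iterate m_{i+1} = d_i*a_i - m_i, d_{i+1} = (504 - m_{i+1}^2)/d_i, a_{i+1} = floor((a_0 + m_{i+1})/d_{i+1}):
  m_1 = 1*22 - 0 = 22, d_1 = (504 - 22^2)/1 = 20/1 = 20, a_1 = floor((22 + 22)/20) = 2.
  m_2 = 20*2 - 22 = 18, d_2 = (504 - 18^2)/20 = 180/20 = 9, a_2 = floor((22 + 18)/9) = 4.
  m_3 = 9*4 - 18 = 18, d_3 = (504 - 18^2)/9 = 180/9 = 20, a_3 = floor((22 + 18)/20) = 2.
  m_4 = 20*2 - 18 = 22, d_4 = (504 - 22^2)/20 = 20/20 = 1, a_4 = floor((22 + 22)/1) = 44.
  m_5 = 1*44 - 22 = 22, d_5 = (504 - 22^2)/1 = 20/1 = 20: (m_5, d_5) = (m_1, d_1) = (22, 20), so from here the quotients repeat a_1, ..., a_4; the period length is 4.
So sqrt(504) = [22; (2, 4, 2, 44)] with period length k = 4.
k is even, so the fundamental solution of x^2 - 504y^2 = 1 is (p_{k-1}, q_{k-1}) = (p_3, q_3); compute convergents through index 3.
Convergents (p_i = a_i*p_{i-1} + p_{i-2}, q_i = a_i*q_{i-1} + q_{i-2} with p_{-2}=0, p_{-1}=1, q_{-2}=1, q_{-1}=0):
  i=0: a_0=22, p_0 = 22*1 + 0 = 22, q_0 = 22*0 + 1 = 1.
  i=1: a_1=2, p_1 = 2*22 + 1 = 45, q_1 = 2*1 + 0 = 2.
  i=2: a_2=4, p_2 = 4*45 + 22 = 202, q_2 = 4*2 + 1 = 9.
  i=3: a_3=2, p_3 = 2*202 + 45 = 449, q_3 = 2*9 + 2 = 20.
Check: 449^2 - 504*20^2 = 201601 - 201600 = 1, so (x, y) = (449, 20) solves the equation, and by the theorem it is the least positive solution.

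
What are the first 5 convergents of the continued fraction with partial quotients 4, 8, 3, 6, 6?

4/1, 33/8, 103/25, 651/158, 4009/973

Using the convergent recurrence p_i = a_i*p_{i-1} + p_{i-2}, q_i = a_i*q_{i-1} + q_{i-2} with p_{-2}=0, p_{-1}=1, q_{-2}=1, q_{-1}=0:
  i=0: a_0=4, p_0 = 4*1 + 0 = 4, q_0 = 4*0 + 1 = 1.
  i=1: a_1=8, p_1 = 8*4 + 1 = 33, q_1 = 8*1 + 0 = 8.
  i=2: a_2=3, p_2 = 3*33 + 4 = 103, q_2 = 3*8 + 1 = 25.
  i=3: a_3=6, p_3 = 6*103 + 33 = 651, q_3 = 6*25 + 8 = 158.
  i=4: a_4=6, p_4 = 6*651 + 103 = 4009, q_4 = 6*158 + 25 = 973.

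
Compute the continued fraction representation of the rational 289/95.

[3; 23, 1, 3]

Run the Euclidean algorithm on 289 and 95; the successive quotients are the partial quotients a_0, a_1, ... (each step inverts the fractional part left over by the previous one):
  289 = 3*95 + 4, so a_0 = 3.
  95 = 23*4 + 3, so a_1 = 23.
  4 = 1*3 + 1, so a_2 = 1.
  3 = 3*1 + 0, so a_3 = 3.
The remainder reaches 0 after 4 divisions, so the expansion has 4 partial quotients, read off in order.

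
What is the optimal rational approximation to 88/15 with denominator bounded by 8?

47/8

Expand x = 88/15 as a continued fraction with the Euclidean algorithm:
  88 = 5*15 + 13, so a_0 = 5.
  15 = 1*13 + 2, so a_1 = 1.
  13 = 6*2 + 1, so a_2 = 6.
  2 = 2*1 + 0, so a_3 = 2.
so x = [5; 1, 6, 2].
Convergents (p_i = a_i*p_{i-1} + p_{i-2}, q_i = a_i*q_{i-1} + q_{i-2} with p_{-2}=0, p_{-1}=1, q_{-2}=1, q_{-1}=0), until the denominator exceeds 8:
  i=0: a_0=5, p_0 = 5*1 + 0 = 5, q_0 = 5*0 + 1 = 1.
  i=1: a_1=1, p_1 = 1*5 + 1 = 6, q_1 = 1*1 + 0 = 1.
  i=2: a_2=6, p_2 = 6*6 + 5 = 41, q_2 = 6*1 + 1 = 7.
  i=3: a_3=2, p_3 = 2*41 + 6 = 88, q_3 = 2*7 + 1 = 15.
q_3 = 15 > 8, so the last convergent with denominator <= 8 is p_2/q_2 = 41/7.
The closest fraction with denominator <= 8 is either p_2/q_2 or the intermediate fraction (k*p_2 + p_1)/(k*q_2 + q_1) with the largest k >= 1 whose denominator stays <= 8; these approach x as k grows, and every other convergent or intermediate fraction in range is farther away.
Largest k: floor((8 - q_1)/q_2) = floor((8 - 1)/7) = 1.
That gives (1*41 + 6)/(1*7 + 1) = 47/8.
Compare the errors: |x - 41/7| = |88*7 - 41*15|/(15*7) = 1/105, and |x - 47/8| = |88*8 - 47*15|/(15*8) = 1/120.
Cross-multiplying, 1*105 = 105 < 120 = 1*120, so 1/120 is smaller: the intermediate fraction 47/8 is closer to x than 41/7.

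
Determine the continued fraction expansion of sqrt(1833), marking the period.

Write x_i = (sqrt(1833) + m_i)/d_i with (m_0, d_0) = (0, 1). a_0 = floor(sqrt(1833)) = 42, since 42^2 = 1764 <= 1833 < 1849 = 43^2.
Iterate m_{i+1} = d_i*a_i - m_i, d_{i+1} = (1833 - m_{i+1}^2)/d_i, a_{i+1} = floor((a_0 + m_{i+1})/d_{i+1}):
  m_1 = 1*42 - 0 = 42, d_1 = (1833 - 42^2)/1 = 69/1 = 69, a_1 = floor((42 + 42)/69) = 1.
  m_2 = 69*1 - 42 = 27, d_2 = (1833 - 27^2)/69 = 1104/69 = 16, a_2 = floor((42 + 27)/16) = 4.
  m_3 = 16*4 - 27 = 37, d_3 = (1833 - 37^2)/16 = 464/16 = 29, a_3 = floor((42 + 37)/29) = 2.
  m_4 = 29*2 - 37 = 21, d_4 = (1833 - 21^2)/29 = 1392/29 = 48, a_4 = floor((42 + 21)/48) = 1.
  m_5 = 48*1 - 21 = 27, d_5 = (1833 - 27^2)/48 = 1104/48 = 23, a_5 = floor((42 + 27)/23) = 3.
  m_6 = 23*3 - 27 = 42, d_6 = (1833 - 42^2)/23 = 69/23 = 3, a_6 = floor((42 + 42)/3) = 28.
  m_7 = 3*28 - 42 = 42, d_7 = (1833 - 42^2)/3 = 69/3 = 23, a_7 = floor((42 + 42)/23) = 3.
  m_8 = 23*3 - 42 = 27, d_8 = (1833 - 27^2)/23 = 1104/23 = 48, a_8 = floor((42 + 27)/48) = 1.
  m_9 = 48*1 - 27 = 21, d_9 = (1833 - 21^2)/48 = 1392/48 = 29, a_9 = floor((42 + 21)/29) = 2.
  m_10 = 29*2 - 21 = 37, d_10 = (1833 - 37^2)/29 = 464/29 = 16, a_10 = floor((42 + 37)/16) = 4.
  m_11 = 16*4 - 37 = 27, d_11 = (1833 - 27^2)/16 = 1104/16 = 69, a_11 = floor((42 + 27)/69) = 1.
  m_12 = 69*1 - 27 = 42, d_12 = (1833 - 42^2)/69 = 69/69 = 1, a_12 = floor((42 + 42)/1) = 84.
  m_13 = 1*84 - 42 = 42, d_13 = (1833 - 42^2)/1 = 69/1 = 69: (m_13, d_13) = (m_1, d_1) = (42, 69), so from here the quotients repeat a_1, ..., a_12; the period length is 12.
Hence the expansion of sqrt(1833) is a_0 = 42 followed by the repeating block 1, 4, 2, 1, 3, 28, 3, 1, 2, 4, 1, 84 (period 12).

[42; (1, 4, 2, 1, 3, 28, 3, 1, 2, 4, 1, 84)]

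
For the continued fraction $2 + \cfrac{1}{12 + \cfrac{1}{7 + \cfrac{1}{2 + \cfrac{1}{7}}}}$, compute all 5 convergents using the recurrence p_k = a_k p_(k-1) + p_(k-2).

2/1, 25/12, 177/85, 379/182, 2830/1359

Using the convergent recurrence p_i = a_i*p_{i-1} + p_{i-2}, q_i = a_i*q_{i-1} + q_{i-2} with p_{-2}=0, p_{-1}=1, q_{-2}=1, q_{-1}=0:
  i=0: a_0=2, p_0 = 2*1 + 0 = 2, q_0 = 2*0 + 1 = 1.
  i=1: a_1=12, p_1 = 12*2 + 1 = 25, q_1 = 12*1 + 0 = 12.
  i=2: a_2=7, p_2 = 7*25 + 2 = 177, q_2 = 7*12 + 1 = 85.
  i=3: a_3=2, p_3 = 2*177 + 25 = 379, q_3 = 2*85 + 12 = 182.
  i=4: a_4=7, p_4 = 7*379 + 177 = 2830, q_4 = 7*182 + 85 = 1359.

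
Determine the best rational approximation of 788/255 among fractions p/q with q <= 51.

Expand x = 788/255 as a continued fraction with the Euclidean algorithm:
  788 = 3*255 + 23, so a_0 = 3.
  255 = 11*23 + 2, so a_1 = 11.
  23 = 11*2 + 1, so a_2 = 11.
  2 = 2*1 + 0, so a_3 = 2.
so x = [3; 11, 11, 2].
Convergents (p_i = a_i*p_{i-1} + p_{i-2}, q_i = a_i*q_{i-1} + q_{i-2} with p_{-2}=0, p_{-1}=1, q_{-2}=1, q_{-1}=0), until the denominator exceeds 51:
  i=0: a_0=3, p_0 = 3*1 + 0 = 3, q_0 = 3*0 + 1 = 1.
  i=1: a_1=11, p_1 = 11*3 + 1 = 34, q_1 = 11*1 + 0 = 11.
  i=2: a_2=11, p_2 = 11*34 + 3 = 377, q_2 = 11*11 + 1 = 122.
q_2 = 122 > 51, so the last convergent with denominator <= 51 is p_1/q_1 = 34/11.
The closest fraction with denominator <= 51 is either p_1/q_1 or the intermediate fraction (k*p_1 + p_0)/(k*q_1 + q_0) with the largest k >= 1 whose denominator stays <= 51; these approach x as k grows, and every other convergent or intermediate fraction in range is farther away.
Largest k: floor((51 - q_0)/q_1) = floor((51 - 1)/11) = 4.
That gives (4*34 + 3)/(4*11 + 1) = 139/45.
Compare the errors: |x - 34/11| = |788*11 - 34*255|/(255*11) = 2/2805, and |x - 139/45| = |788*45 - 139*255|/(255*45) = 15/11475.
Cross-multiplying, 2*11475 = 22950 < 42075 = 15*2805, so 2/2805 is smaller: the convergent 34/11 is closer to x than 139/45.

34/11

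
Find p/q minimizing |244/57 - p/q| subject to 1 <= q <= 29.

Expand x = 244/57 as a continued fraction with the Euclidean algorithm:
  244 = 4*57 + 16, so a_0 = 4.
  57 = 3*16 + 9, so a_1 = 3.
  16 = 1*9 + 7, so a_2 = 1.
  9 = 1*7 + 2, so a_3 = 1.
  7 = 3*2 + 1, so a_4 = 3.
  2 = 2*1 + 0, so a_5 = 2.
so x = [4; 3, 1, 1, 3, 2].
Convergents (p_i = a_i*p_{i-1} + p_{i-2}, q_i = a_i*q_{i-1} + q_{i-2} with p_{-2}=0, p_{-1}=1, q_{-2}=1, q_{-1}=0), until the denominator exceeds 29:
  i=0: a_0=4, p_0 = 4*1 + 0 = 4, q_0 = 4*0 + 1 = 1.
  i=1: a_1=3, p_1 = 3*4 + 1 = 13, q_1 = 3*1 + 0 = 3.
  i=2: a_2=1, p_2 = 1*13 + 4 = 17, q_2 = 1*3 + 1 = 4.
  i=3: a_3=1, p_3 = 1*17 + 13 = 30, q_3 = 1*4 + 3 = 7.
  i=4: a_4=3, p_4 = 3*30 + 17 = 107, q_4 = 3*7 + 4 = 25.
  i=5: a_5=2, p_5 = 2*107 + 30 = 244, q_5 = 2*25 + 7 = 57.
q_5 = 57 > 29, so the last convergent with denominator <= 29 is p_4/q_4 = 107/25.
The closest fraction with denominator <= 29 is either p_4/q_4 or the intermediate fraction (k*p_4 + p_3)/(k*q_4 + q_3) with the largest k >= 1 whose denominator stays <= 29; these approach x as k grows, and every other convergent or intermediate fraction in range is farther away.
Largest k: floor((29 - q_3)/q_4) = floor((29 - 7)/25) = 0.
Since k = 0, no intermediate fraction beyond p_4/q_4 has denominator <= 29, so the convergent 107/25 is the closest (its error is |244*25 - 107*57|/(57*25) = 1/1425).

107/25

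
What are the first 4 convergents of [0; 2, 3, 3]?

0/1, 1/2, 3/7, 10/23

Using the convergent recurrence p_i = a_i*p_{i-1} + p_{i-2}, q_i = a_i*q_{i-1} + q_{i-2} with p_{-2}=0, p_{-1}=1, q_{-2}=1, q_{-1}=0:
  i=0: a_0=0, p_0 = 0*1 + 0 = 0, q_0 = 0*0 + 1 = 1.
  i=1: a_1=2, p_1 = 2*0 + 1 = 1, q_1 = 2*1 + 0 = 2.
  i=2: a_2=3, p_2 = 3*1 + 0 = 3, q_2 = 3*2 + 1 = 7.
  i=3: a_3=3, p_3 = 3*3 + 1 = 10, q_3 = 3*7 + 2 = 23.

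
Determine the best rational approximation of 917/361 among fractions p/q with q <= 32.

61/24

Expand x = 917/361 as a continued fraction with the Euclidean algorithm:
  917 = 2*361 + 195, so a_0 = 2.
  361 = 1*195 + 166, so a_1 = 1.
  195 = 1*166 + 29, so a_2 = 1.
  166 = 5*29 + 21, so a_3 = 5.
  29 = 1*21 + 8, so a_4 = 1.
  21 = 2*8 + 5, so a_5 = 2.
  8 = 1*5 + 3, so a_6 = 1.
  5 = 1*3 + 2, so a_7 = 1.
  3 = 1*2 + 1, so a_8 = 1.
  2 = 2*1 + 0, so a_9 = 2.
so x = [2; 1, 1, 5, 1, 2, 1, 1, 1, 2].
Convergents (p_i = a_i*p_{i-1} + p_{i-2}, q_i = a_i*q_{i-1} + q_{i-2} with p_{-2}=0, p_{-1}=1, q_{-2}=1, q_{-1}=0), until the denominator exceeds 32:
  i=0: a_0=2, p_0 = 2*1 + 0 = 2, q_0 = 2*0 + 1 = 1.
  i=1: a_1=1, p_1 = 1*2 + 1 = 3, q_1 = 1*1 + 0 = 1.
  i=2: a_2=1, p_2 = 1*3 + 2 = 5, q_2 = 1*1 + 1 = 2.
  i=3: a_3=5, p_3 = 5*5 + 3 = 28, q_3 = 5*2 + 1 = 11.
  i=4: a_4=1, p_4 = 1*28 + 5 = 33, q_4 = 1*11 + 2 = 13.
  i=5: a_5=2, p_5 = 2*33 + 28 = 94, q_5 = 2*13 + 11 = 37.
q_5 = 37 > 32, so the last convergent with denominator <= 32 is p_4/q_4 = 33/13.
The closest fraction with denominator <= 32 is either p_4/q_4 or the intermediate fraction (k*p_4 + p_3)/(k*q_4 + q_3) with the largest k >= 1 whose denominator stays <= 32; these approach x as k grows, and every other convergent or intermediate fraction in range is farther away.
Largest k: floor((32 - q_3)/q_4) = floor((32 - 11)/13) = 1.
That gives (1*33 + 28)/(1*13 + 11) = 61/24.
Compare the errors: |x - 33/13| = |917*13 - 33*361|/(361*13) = 8/4693, and |x - 61/24| = |917*24 - 61*361|/(361*24) = 13/8664.
Cross-multiplying, 13*4693 = 61009 < 69312 = 8*8664, so 13/8664 is smaller: the intermediate fraction 61/24 is closer to x than 33/13.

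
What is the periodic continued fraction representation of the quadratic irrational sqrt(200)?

Write x_i = (sqrt(200) + m_i)/d_i with (m_0, d_0) = (0, 1). a_0 = floor(sqrt(200)) = 14, since 14^2 = 196 <= 200 < 225 = 15^2.
Iterate m_{i+1} = d_i*a_i - m_i, d_{i+1} = (200 - m_{i+1}^2)/d_i, a_{i+1} = floor((a_0 + m_{i+1})/d_{i+1}):
  m_1 = 1*14 - 0 = 14, d_1 = (200 - 14^2)/1 = 4/1 = 4, a_1 = floor((14 + 14)/4) = 7.
  m_2 = 4*7 - 14 = 14, d_2 = (200 - 14^2)/4 = 4/4 = 1, a_2 = floor((14 + 14)/1) = 28.
  m_3 = 1*28 - 14 = 14, d_3 = (200 - 14^2)/1 = 4/1 = 4: (m_3, d_3) = (m_1, d_1) = (14, 4), so from here the quotients repeat a_1, a_2; the period length is 2.
Hence the expansion of sqrt(200) is a_0 = 14 followed by the repeating block 7, 28 (period 2).

[14; (7, 28)]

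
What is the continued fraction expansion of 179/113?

[1; 1, 1, 2, 2, 9]

Run the Euclidean algorithm on 179 and 113; the successive quotients are the partial quotients a_0, a_1, ... (each step inverts the fractional part left over by the previous one):
  179 = 1*113 + 66, so a_0 = 1.
  113 = 1*66 + 47, so a_1 = 1.
  66 = 1*47 + 19, so a_2 = 1.
  47 = 2*19 + 9, so a_3 = 2.
  19 = 2*9 + 1, so a_4 = 2.
  9 = 9*1 + 0, so a_5 = 9.
The remainder reaches 0 after 6 divisions, so the expansion has 6 partial quotients, read off in order.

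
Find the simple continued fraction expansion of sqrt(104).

Write x_i = (sqrt(104) + m_i)/d_i with (m_0, d_0) = (0, 1). a_0 = floor(sqrt(104)) = 10, since 10^2 = 100 <= 104 < 121 = 11^2.
Iterate m_{i+1} = d_i*a_i - m_i, d_{i+1} = (104 - m_{i+1}^2)/d_i, a_{i+1} = floor((a_0 + m_{i+1})/d_{i+1}):
  m_1 = 1*10 - 0 = 10, d_1 = (104 - 10^2)/1 = 4/1 = 4, a_1 = floor((10 + 10)/4) = 5.
  m_2 = 4*5 - 10 = 10, d_2 = (104 - 10^2)/4 = 4/4 = 1, a_2 = floor((10 + 10)/1) = 20.
  m_3 = 1*20 - 10 = 10, d_3 = (104 - 10^2)/1 = 4/1 = 4: (m_3, d_3) = (m_1, d_1) = (10, 4), so from here the quotients repeat a_1, a_2; the period length is 2.
Hence the expansion of sqrt(104) is a_0 = 10 followed by the repeating block 5, 20 (period 2).

[10; (5, 20)]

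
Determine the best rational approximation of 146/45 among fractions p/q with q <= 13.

13/4

Expand x = 146/45 as a continued fraction with the Euclidean algorithm:
  146 = 3*45 + 11, so a_0 = 3.
  45 = 4*11 + 1, so a_1 = 4.
  11 = 11*1 + 0, so a_2 = 11.
so x = [3; 4, 11].
Convergents (p_i = a_i*p_{i-1} + p_{i-2}, q_i = a_i*q_{i-1} + q_{i-2} with p_{-2}=0, p_{-1}=1, q_{-2}=1, q_{-1}=0), until the denominator exceeds 13:
  i=0: a_0=3, p_0 = 3*1 + 0 = 3, q_0 = 3*0 + 1 = 1.
  i=1: a_1=4, p_1 = 4*3 + 1 = 13, q_1 = 4*1 + 0 = 4.
  i=2: a_2=11, p_2 = 11*13 + 3 = 146, q_2 = 11*4 + 1 = 45.
q_2 = 45 > 13, so the last convergent with denominator <= 13 is p_1/q_1 = 13/4.
The closest fraction with denominator <= 13 is either p_1/q_1 or the intermediate fraction (k*p_1 + p_0)/(k*q_1 + q_0) with the largest k >= 1 whose denominator stays <= 13; these approach x as k grows, and every other convergent or intermediate fraction in range is farther away.
Largest k: floor((13 - q_0)/q_1) = floor((13 - 1)/4) = 3.
That gives (3*13 + 3)/(3*4 + 1) = 42/13.
Compare the errors: |x - 13/4| = |146*4 - 13*45|/(45*4) = 1/180, and |x - 42/13| = |146*13 - 42*45|/(45*13) = 8/585.
Cross-multiplying, 1*585 = 585 < 1440 = 8*180, so 1/180 is smaller: the convergent 13/4 is closer to x than 42/13.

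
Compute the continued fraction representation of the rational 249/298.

[0; 1, 5, 12, 4]

Run the Euclidean algorithm on 249 and 298; the successive quotients are the partial quotients a_0, a_1, ... (each step inverts the fractional part left over by the previous one):
  249 = 0*298 + 249, so a_0 = 0.
  298 = 1*249 + 49, so a_1 = 1.
  249 = 5*49 + 4, so a_2 = 5.
  49 = 12*4 + 1, so a_3 = 12.
  4 = 4*1 + 0, so a_4 = 4.
The remainder reaches 0 after 5 divisions, so the expansion has 5 partial quotients, read off in order.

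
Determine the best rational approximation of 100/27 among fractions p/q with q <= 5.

Expand x = 100/27 as a continued fraction with the Euclidean algorithm:
  100 = 3*27 + 19, so a_0 = 3.
  27 = 1*19 + 8, so a_1 = 1.
  19 = 2*8 + 3, so a_2 = 2.
  8 = 2*3 + 2, so a_3 = 2.
  3 = 1*2 + 1, so a_4 = 1.
  2 = 2*1 + 0, so a_5 = 2.
so x = [3; 1, 2, 2, 1, 2].
Convergents (p_i = a_i*p_{i-1} + p_{i-2}, q_i = a_i*q_{i-1} + q_{i-2} with p_{-2}=0, p_{-1}=1, q_{-2}=1, q_{-1}=0), until the denominator exceeds 5:
  i=0: a_0=3, p_0 = 3*1 + 0 = 3, q_0 = 3*0 + 1 = 1.
  i=1: a_1=1, p_1 = 1*3 + 1 = 4, q_1 = 1*1 + 0 = 1.
  i=2: a_2=2, p_2 = 2*4 + 3 = 11, q_2 = 2*1 + 1 = 3.
  i=3: a_3=2, p_3 = 2*11 + 4 = 26, q_3 = 2*3 + 1 = 7.
q_3 = 7 > 5, so the last convergent with denominator <= 5 is p_2/q_2 = 11/3.
The closest fraction with denominator <= 5 is either p_2/q_2 or the intermediate fraction (k*p_2 + p_1)/(k*q_2 + q_1) with the largest k >= 1 whose denominator stays <= 5; these approach x as k grows, and every other convergent or intermediate fraction in range is farther away.
Largest k: floor((5 - q_1)/q_2) = floor((5 - 1)/3) = 1.
That gives (1*11 + 4)/(1*3 + 1) = 15/4.
Compare the errors: |x - 11/3| = |100*3 - 11*27|/(27*3) = 3/81, and |x - 15/4| = |100*4 - 15*27|/(27*4) = 5/108.
Cross-multiplying, 3*108 = 324 < 405 = 5*81, so 3/81 is smaller: the convergent 11/3 is closer to x than 15/4.

11/3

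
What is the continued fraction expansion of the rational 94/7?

[13; 2, 3]

Run the Euclidean algorithm on 94 and 7; the successive quotients are the partial quotients a_0, a_1, ... (each step inverts the fractional part left over by the previous one):
  94 = 13*7 + 3, so a_0 = 13.
  7 = 2*3 + 1, so a_1 = 2.
  3 = 3*1 + 0, so a_2 = 3.
The remainder reaches 0 after 3 divisions, so the expansion has 3 partial quotients, read off in order.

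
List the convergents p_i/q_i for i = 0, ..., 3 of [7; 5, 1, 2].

Using the convergent recurrence p_i = a_i*p_{i-1} + p_{i-2}, q_i = a_i*q_{i-1} + q_{i-2} with p_{-2}=0, p_{-1}=1, q_{-2}=1, q_{-1}=0:
  i=0: a_0=7, p_0 = 7*1 + 0 = 7, q_0 = 7*0 + 1 = 1.
  i=1: a_1=5, p_1 = 5*7 + 1 = 36, q_1 = 5*1 + 0 = 5.
  i=2: a_2=1, p_2 = 1*36 + 7 = 43, q_2 = 1*5 + 1 = 6.
  i=3: a_3=2, p_3 = 2*43 + 36 = 122, q_3 = 2*6 + 5 = 17.

7/1, 36/5, 43/6, 122/17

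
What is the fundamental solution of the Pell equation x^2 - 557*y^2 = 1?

(x, y) = (27849, 1180)

First expand sqrt(557) as a continued fraction. With x_i = (sqrt(557) + m_i)/d_i and (m_0, d_0) = (0, 1): a_0 = floor(sqrt(557)) = 23, since 23^2 = 529 <= 557 < 576 = 24^2.
Iterate m_{i+1} = d_i*a_i - m_i, d_{i+1} = (557 - m_{i+1}^2)/d_i, a_{i+1} = floor((a_0 + m_{i+1})/d_{i+1}):
  m_1 = 1*23 - 0 = 23, d_1 = (557 - 23^2)/1 = 28/1 = 28, a_1 = floor((23 + 23)/28) = 1.
  m_2 = 28*1 - 23 = 5, d_2 = (557 - 5^2)/28 = 532/28 = 19, a_2 = floor((23 + 5)/19) = 1.
  m_3 = 19*1 - 5 = 14, d_3 = (557 - 14^2)/19 = 361/19 = 19, a_3 = floor((23 + 14)/19) = 1.
  m_4 = 19*1 - 14 = 5, d_4 = (557 - 5^2)/19 = 532/19 = 28, a_4 = floor((23 + 5)/28) = 1.
  m_5 = 28*1 - 5 = 23, d_5 = (557 - 23^2)/28 = 28/28 = 1, a_5 = floor((23 + 23)/1) = 46.
  m_6 = 1*46 - 23 = 23, d_6 = (557 - 23^2)/1 = 28/1 = 28: (m_6, d_6) = (m_1, d_1) = (23, 28), so from here the quotients repeat a_1, ..., a_5; the period length is 5.
So sqrt(557) = [23; (1, 1, 1, 1, 46)] with period length k = 5.
k is odd, so (p_{k-1}, q_{k-1}) only solves x^2 - 557y^2 = -1 and the fundamental solution of x^2 - 557y^2 = 1 is (p_{2k-1}, q_{2k-1}) = (p_9, q_9); compute convergents through index 9, running through the period twice.
Convergents (p_i = a_i*p_{i-1} + p_{i-2}, q_i = a_i*q_{i-1} + q_{i-2} with p_{-2}=0, p_{-1}=1, q_{-2}=1, q_{-1}=0):
  i=0: a_0=23, p_0 = 23*1 + 0 = 23, q_0 = 23*0 + 1 = 1.
  i=1: a_1=1, p_1 = 1*23 + 1 = 24, q_1 = 1*1 + 0 = 1.
  i=2: a_2=1, p_2 = 1*24 + 23 = 47, q_2 = 1*1 + 1 = 2.
  i=3: a_3=1, p_3 = 1*47 + 24 = 71, q_3 = 1*2 + 1 = 3.
  i=4: a_4=1, p_4 = 1*71 + 47 = 118, q_4 = 1*3 + 2 = 5.
  i=5: a_5=46, p_5 = 46*118 + 71 = 5499, q_5 = 46*5 + 3 = 233.
  i=6: a_6=1, p_6 = 1*5499 + 118 = 5617, q_6 = 1*233 + 5 = 238.
  i=7: a_7=1, p_7 = 1*5617 + 5499 = 11116, q_7 = 1*238 + 233 = 471.
  i=8: a_8=1, p_8 = 1*11116 + 5617 = 16733, q_8 = 1*471 + 238 = 709.
  i=9: a_9=1, p_9 = 1*16733 + 11116 = 27849, q_9 = 1*709 + 471 = 1180.
Indeed p_4^2 - 557*q_4^2 = 13924 - 13925 = -1, not +1.
Check: 27849^2 - 557*1180^2 = 775566801 - 775566800 = 1, so (x, y) = (27849, 1180) solves the equation, and by the theorem it is the least positive solution.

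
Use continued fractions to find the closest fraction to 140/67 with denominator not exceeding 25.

23/11

Expand x = 140/67 as a continued fraction with the Euclidean algorithm:
  140 = 2*67 + 6, so a_0 = 2.
  67 = 11*6 + 1, so a_1 = 11.
  6 = 6*1 + 0, so a_2 = 6.
so x = [2; 11, 6].
Convergents (p_i = a_i*p_{i-1} + p_{i-2}, q_i = a_i*q_{i-1} + q_{i-2} with p_{-2}=0, p_{-1}=1, q_{-2}=1, q_{-1}=0), until the denominator exceeds 25:
  i=0: a_0=2, p_0 = 2*1 + 0 = 2, q_0 = 2*0 + 1 = 1.
  i=1: a_1=11, p_1 = 11*2 + 1 = 23, q_1 = 11*1 + 0 = 11.
  i=2: a_2=6, p_2 = 6*23 + 2 = 140, q_2 = 6*11 + 1 = 67.
q_2 = 67 > 25, so the last convergent with denominator <= 25 is p_1/q_1 = 23/11.
The closest fraction with denominator <= 25 is either p_1/q_1 or the intermediate fraction (k*p_1 + p_0)/(k*q_1 + q_0) with the largest k >= 1 whose denominator stays <= 25; these approach x as k grows, and every other convergent or intermediate fraction in range is farther away.
Largest k: floor((25 - q_0)/q_1) = floor((25 - 1)/11) = 2.
That gives (2*23 + 2)/(2*11 + 1) = 48/23.
Compare the errors: |x - 23/11| = |140*11 - 23*67|/(67*11) = 1/737, and |x - 48/23| = |140*23 - 48*67|/(67*23) = 4/1541.
Cross-multiplying, 1*1541 = 1541 < 2948 = 4*737, so 1/737 is smaller: the convergent 23/11 is closer to x than 48/23.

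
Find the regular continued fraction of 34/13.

Run the Euclidean algorithm on 34 and 13; the successive quotients are the partial quotients a_0, a_1, ... (each step inverts the fractional part left over by the previous one):
  34 = 2*13 + 8, so a_0 = 2.
  13 = 1*8 + 5, so a_1 = 1.
  8 = 1*5 + 3, so a_2 = 1.
  5 = 1*3 + 2, so a_3 = 1.
  3 = 1*2 + 1, so a_4 = 1.
  2 = 2*1 + 0, so a_5 = 2.
The remainder reaches 0 after 6 divisions, so the expansion has 6 partial quotients, read off in order.

[2; 1, 1, 1, 1, 2]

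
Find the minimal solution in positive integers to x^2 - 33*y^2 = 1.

(x, y) = (23, 4)

First expand sqrt(33) as a continued fraction. With x_i = (sqrt(33) + m_i)/d_i and (m_0, d_0) = (0, 1): a_0 = floor(sqrt(33)) = 5, since 5^2 = 25 <= 33 < 36 = 6^2.
Iterate m_{i+1} = d_i*a_i - m_i, d_{i+1} = (33 - m_{i+1}^2)/d_i, a_{i+1} = floor((a_0 + m_{i+1})/d_{i+1}):
  m_1 = 1*5 - 0 = 5, d_1 = (33 - 5^2)/1 = 8/1 = 8, a_1 = floor((5 + 5)/8) = 1.
  m_2 = 8*1 - 5 = 3, d_2 = (33 - 3^2)/8 = 24/8 = 3, a_2 = floor((5 + 3)/3) = 2.
  m_3 = 3*2 - 3 = 3, d_3 = (33 - 3^2)/3 = 24/3 = 8, a_3 = floor((5 + 3)/8) = 1.
  m_4 = 8*1 - 3 = 5, d_4 = (33 - 5^2)/8 = 8/8 = 1, a_4 = floor((5 + 5)/1) = 10.
  m_5 = 1*10 - 5 = 5, d_5 = (33 - 5^2)/1 = 8/1 = 8: (m_5, d_5) = (m_1, d_1) = (5, 8), so from here the quotients repeat a_1, ..., a_4; the period length is 4.
So sqrt(33) = [5; (1, 2, 1, 10)] with period length k = 4.
k is even, so the fundamental solution of x^2 - 33y^2 = 1 is (p_{k-1}, q_{k-1}) = (p_3, q_3); compute convergents through index 3.
Convergents (p_i = a_i*p_{i-1} + p_{i-2}, q_i = a_i*q_{i-1} + q_{i-2} with p_{-2}=0, p_{-1}=1, q_{-2}=1, q_{-1}=0):
  i=0: a_0=5, p_0 = 5*1 + 0 = 5, q_0 = 5*0 + 1 = 1.
  i=1: a_1=1, p_1 = 1*5 + 1 = 6, q_1 = 1*1 + 0 = 1.
  i=2: a_2=2, p_2 = 2*6 + 5 = 17, q_2 = 2*1 + 1 = 3.
  i=3: a_3=1, p_3 = 1*17 + 6 = 23, q_3 = 1*3 + 1 = 4.
Check: 23^2 - 33*4^2 = 529 - 528 = 1, so (x, y) = (23, 4) solves the equation, and by the theorem it is the least positive solution.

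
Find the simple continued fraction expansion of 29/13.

Run the Euclidean algorithm on 29 and 13; the successive quotients are the partial quotients a_0, a_1, ... (each step inverts the fractional part left over by the previous one):
  29 = 2*13 + 3, so a_0 = 2.
  13 = 4*3 + 1, so a_1 = 4.
  3 = 3*1 + 0, so a_2 = 3.
The remainder reaches 0 after 3 divisions, so the expansion has 3 partial quotients, read off in order.

[2; 4, 3]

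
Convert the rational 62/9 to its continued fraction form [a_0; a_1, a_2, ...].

[6; 1, 8]

Run the Euclidean algorithm on 62 and 9; the successive quotients are the partial quotients a_0, a_1, ... (each step inverts the fractional part left over by the previous one):
  62 = 6*9 + 8, so a_0 = 6.
  9 = 1*8 + 1, so a_1 = 1.
  8 = 8*1 + 0, so a_2 = 8.
The remainder reaches 0 after 3 divisions, so the expansion has 3 partial quotients, read off in order.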